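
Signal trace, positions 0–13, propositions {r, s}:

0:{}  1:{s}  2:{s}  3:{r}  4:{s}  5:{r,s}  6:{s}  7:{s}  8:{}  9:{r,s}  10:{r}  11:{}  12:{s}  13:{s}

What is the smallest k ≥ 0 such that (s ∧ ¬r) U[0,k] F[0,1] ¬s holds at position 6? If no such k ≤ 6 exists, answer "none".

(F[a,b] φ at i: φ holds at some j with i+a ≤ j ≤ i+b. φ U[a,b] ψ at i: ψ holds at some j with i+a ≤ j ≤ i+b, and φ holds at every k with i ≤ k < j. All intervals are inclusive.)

1

Need earliest j ≥ 6 with F[0,1] ¬s, and (s ∧ ¬r) at every k in [6,j-1].
  j=6: rhs fails.
  j=7: rhs holds; lhs holds on [6,6]. k = 1.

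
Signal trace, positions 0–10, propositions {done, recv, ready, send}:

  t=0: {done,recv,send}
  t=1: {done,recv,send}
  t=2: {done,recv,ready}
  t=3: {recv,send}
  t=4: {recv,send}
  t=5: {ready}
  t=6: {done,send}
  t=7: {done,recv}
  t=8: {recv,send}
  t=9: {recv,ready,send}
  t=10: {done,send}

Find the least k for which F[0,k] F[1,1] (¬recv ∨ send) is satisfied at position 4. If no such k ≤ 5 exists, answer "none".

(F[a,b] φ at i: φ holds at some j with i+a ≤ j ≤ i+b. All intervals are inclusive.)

Scan j = 4,5,… for F[1,1] (¬recv ∨ send):
  j=4: holds
First hit at j=4, so smallest k = 4-4 = 0.

0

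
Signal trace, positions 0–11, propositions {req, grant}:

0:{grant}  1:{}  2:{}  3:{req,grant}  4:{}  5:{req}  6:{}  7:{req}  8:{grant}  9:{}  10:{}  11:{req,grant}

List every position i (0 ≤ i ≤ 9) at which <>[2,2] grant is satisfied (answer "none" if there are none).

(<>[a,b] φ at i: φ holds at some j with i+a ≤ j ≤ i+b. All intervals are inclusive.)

Evaluate at each i in [0,9]:
  i=0: ✗ (none in [2,2])
  i=1: ✓ (witness j=3)
  i=2: ✗ (none in [4,4])
  i=3: ✗ (none in [5,5])
  i=4: ✗ (none in [6,6])
  i=5: ✗ (none in [7,7])
  i=6: ✓ (witness j=8)
  i=7: ✗ (none in [9,9])
  i=8: ✗ (none in [10,10])
  i=9: ✓ (witness j=11)

1, 6, 9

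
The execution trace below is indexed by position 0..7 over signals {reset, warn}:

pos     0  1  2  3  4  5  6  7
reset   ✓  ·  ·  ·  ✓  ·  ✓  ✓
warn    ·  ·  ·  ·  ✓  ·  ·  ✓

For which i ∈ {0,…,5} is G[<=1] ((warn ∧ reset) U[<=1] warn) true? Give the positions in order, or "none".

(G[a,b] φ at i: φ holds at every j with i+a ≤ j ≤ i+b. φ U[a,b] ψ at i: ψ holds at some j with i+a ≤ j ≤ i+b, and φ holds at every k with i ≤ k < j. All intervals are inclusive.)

Evaluate at each i in [0,5]:
  i=0: ✗ (fails at j=0)
  i=1: ✗ (fails at j=1)
  i=2: ✗ (fails at j=2)
  i=3: ✗ (fails at j=3)
  i=4: ✗ (fails at j=5)
  i=5: ✗ (fails at j=5)

none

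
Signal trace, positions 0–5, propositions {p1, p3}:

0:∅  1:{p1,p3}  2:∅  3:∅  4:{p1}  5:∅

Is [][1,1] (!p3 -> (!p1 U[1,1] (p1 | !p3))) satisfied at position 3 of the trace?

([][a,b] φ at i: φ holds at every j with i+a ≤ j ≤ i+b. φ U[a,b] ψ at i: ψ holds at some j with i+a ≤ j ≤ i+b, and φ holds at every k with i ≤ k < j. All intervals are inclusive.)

Check (!p3 -> (!p1 U[1,1] (p1 | !p3))) at every j in [4,4]:
  j=4: antecedent true; consequent fails → ✗
Fails at j=4 → formula fails.

Does not hold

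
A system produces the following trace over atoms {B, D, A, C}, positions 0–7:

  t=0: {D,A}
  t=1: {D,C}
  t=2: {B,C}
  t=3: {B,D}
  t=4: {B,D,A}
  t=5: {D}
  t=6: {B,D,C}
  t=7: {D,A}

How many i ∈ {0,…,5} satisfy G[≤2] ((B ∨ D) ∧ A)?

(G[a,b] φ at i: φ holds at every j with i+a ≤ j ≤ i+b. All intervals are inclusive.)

0

Evaluate at each i in [0,5]:
  i=0: ✗ (fails at j=1)
  i=1: ✗ (fails at j=1)
  i=2: ✗ (fails at j=2)
  i=3: ✗ (fails at j=3)
  i=4: ✗ (fails at j=5)
  i=5: ✗ (fails at j=5)
Positions where it holds: {} → 0.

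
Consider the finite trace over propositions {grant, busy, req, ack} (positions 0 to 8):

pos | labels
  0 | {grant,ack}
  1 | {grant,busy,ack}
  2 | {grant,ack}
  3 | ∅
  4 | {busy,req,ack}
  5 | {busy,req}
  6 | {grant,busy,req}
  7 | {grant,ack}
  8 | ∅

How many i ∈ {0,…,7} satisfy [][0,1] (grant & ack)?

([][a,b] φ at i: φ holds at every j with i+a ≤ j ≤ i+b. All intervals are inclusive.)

2

Evaluate at each i in [0,7]:
  i=0: ✓ (all of [0,1])
  i=1: ✓ (all of [1,2])
  i=2: ✗ (fails at j=3)
  i=3: ✗ (fails at j=3)
  i=4: ✗ (fails at j=4)
  i=5: ✗ (fails at j=5)
  i=6: ✗ (fails at j=6)
  i=7: ✗ (fails at j=8)
Positions where it holds: {0, 1} → 2.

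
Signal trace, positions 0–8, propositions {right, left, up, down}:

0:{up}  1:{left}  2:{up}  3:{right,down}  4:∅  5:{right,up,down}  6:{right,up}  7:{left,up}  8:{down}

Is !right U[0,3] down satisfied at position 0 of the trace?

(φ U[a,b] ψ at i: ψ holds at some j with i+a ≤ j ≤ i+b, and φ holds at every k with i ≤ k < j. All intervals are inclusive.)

Holds

Need some j in [0,3] with down, and !right at every k in [0,j-1].
  j=0: down false.
  j=1: down false.
  j=2: down false.
  j=3: down holds; !right holds at every k in [0,2] → satisfied.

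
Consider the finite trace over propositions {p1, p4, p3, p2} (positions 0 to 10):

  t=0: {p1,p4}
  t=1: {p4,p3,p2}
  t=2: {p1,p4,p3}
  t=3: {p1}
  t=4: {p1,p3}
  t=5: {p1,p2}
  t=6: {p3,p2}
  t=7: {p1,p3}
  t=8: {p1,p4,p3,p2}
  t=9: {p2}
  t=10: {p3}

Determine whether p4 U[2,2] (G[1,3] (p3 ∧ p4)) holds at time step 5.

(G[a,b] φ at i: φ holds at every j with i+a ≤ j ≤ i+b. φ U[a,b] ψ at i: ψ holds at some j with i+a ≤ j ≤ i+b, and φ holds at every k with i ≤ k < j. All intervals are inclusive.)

Need some j in [7,7] with G[1,3] (p3 ∧ p4), and p4 at every k in [5,j-1].
  j=7: G[1,3] (p3 ∧ p4) — fails at 9.
No j in the window works → until fails.

Does not hold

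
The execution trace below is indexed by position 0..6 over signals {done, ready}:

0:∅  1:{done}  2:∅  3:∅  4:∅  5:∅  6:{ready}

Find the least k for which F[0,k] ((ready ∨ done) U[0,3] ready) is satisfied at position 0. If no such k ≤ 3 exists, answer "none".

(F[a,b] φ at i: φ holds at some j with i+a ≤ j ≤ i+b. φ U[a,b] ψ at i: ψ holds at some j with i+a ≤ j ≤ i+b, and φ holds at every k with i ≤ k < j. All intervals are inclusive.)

none

Scan j = 0,1,… for ((ready ∨ done) U[0,3] ready):
  j=0: fails
  j=1: fails
  j=2: fails
  j=3: fails
No j in [0,3] satisfies it → none.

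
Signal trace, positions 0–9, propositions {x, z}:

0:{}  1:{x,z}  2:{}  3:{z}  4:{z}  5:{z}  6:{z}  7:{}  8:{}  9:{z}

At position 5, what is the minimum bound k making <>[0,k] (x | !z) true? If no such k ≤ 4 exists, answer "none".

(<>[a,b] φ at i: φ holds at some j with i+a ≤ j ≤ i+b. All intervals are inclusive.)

Scan j = 5,6,… for (x | !z):
  j=5: fails
  j=6: fails
  j=7: holds
First hit at j=7, so smallest k = 7-5 = 2.

2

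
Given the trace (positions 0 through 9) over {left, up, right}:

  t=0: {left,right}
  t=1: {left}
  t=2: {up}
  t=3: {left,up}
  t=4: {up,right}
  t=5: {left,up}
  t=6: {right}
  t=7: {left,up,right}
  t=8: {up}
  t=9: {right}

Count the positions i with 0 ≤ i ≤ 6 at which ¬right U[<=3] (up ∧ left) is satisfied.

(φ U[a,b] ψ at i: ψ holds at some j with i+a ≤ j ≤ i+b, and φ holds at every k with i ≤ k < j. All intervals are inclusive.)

Evaluate at each i in [0,6]:
  i=0: ✗ (lhs fails at k=0 before rhs at j=3)
  i=1: ✓ (rhs at j=3; lhs holds on [1,2])
  i=2: ✓ (rhs at j=3; lhs holds on [2,2])
  i=3: ✓ (rhs at j=3)
  i=4: ✗ (lhs fails at k=4 before rhs at j=5)
  i=5: ✓ (rhs at j=5)
  i=6: ✗ (lhs fails at k=6 before rhs at j=7)
Positions where it holds: {1, 2, 3, 5} → 4.

4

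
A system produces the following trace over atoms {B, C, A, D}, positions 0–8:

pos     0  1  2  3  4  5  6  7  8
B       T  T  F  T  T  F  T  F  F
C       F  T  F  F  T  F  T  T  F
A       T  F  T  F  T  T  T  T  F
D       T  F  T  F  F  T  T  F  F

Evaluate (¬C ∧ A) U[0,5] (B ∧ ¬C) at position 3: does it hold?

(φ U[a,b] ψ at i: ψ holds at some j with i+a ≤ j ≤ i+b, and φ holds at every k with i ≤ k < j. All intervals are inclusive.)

Yes

Need some j in [3,8] with (B ∧ ¬C), and (¬C ∧ A) at every k in [3,j-1].
  j=3: (B ∧ ¬C) holds; no prefix to check → satisfied.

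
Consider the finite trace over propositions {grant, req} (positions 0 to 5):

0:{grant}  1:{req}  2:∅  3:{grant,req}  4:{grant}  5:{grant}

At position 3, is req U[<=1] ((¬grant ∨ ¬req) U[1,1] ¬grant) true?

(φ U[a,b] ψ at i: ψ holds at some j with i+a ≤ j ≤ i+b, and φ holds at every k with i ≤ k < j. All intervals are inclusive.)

Need some j in [3,4] with ((¬grant ∨ ¬req) U[1,1] ¬grant), and req at every k in [3,j-1].
  j=3: ((¬grant ∨ ¬req) U[1,1] ¬grant) — fails.
  j=4: ((¬grant ∨ ¬req) U[1,1] ¬grant) — fails.
No j in the window works → until fails.

False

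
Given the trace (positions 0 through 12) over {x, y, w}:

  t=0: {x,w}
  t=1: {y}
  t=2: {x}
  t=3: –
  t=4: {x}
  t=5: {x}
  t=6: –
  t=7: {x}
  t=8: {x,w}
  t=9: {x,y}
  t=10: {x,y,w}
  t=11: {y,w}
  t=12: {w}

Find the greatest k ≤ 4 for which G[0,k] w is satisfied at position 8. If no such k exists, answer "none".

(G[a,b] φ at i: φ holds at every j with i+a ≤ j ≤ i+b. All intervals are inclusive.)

0

w must hold from j=8 onward; find where it first fails.
  j=8: holds
  j=9: fails
Holds on [8,8], so largest k = 0.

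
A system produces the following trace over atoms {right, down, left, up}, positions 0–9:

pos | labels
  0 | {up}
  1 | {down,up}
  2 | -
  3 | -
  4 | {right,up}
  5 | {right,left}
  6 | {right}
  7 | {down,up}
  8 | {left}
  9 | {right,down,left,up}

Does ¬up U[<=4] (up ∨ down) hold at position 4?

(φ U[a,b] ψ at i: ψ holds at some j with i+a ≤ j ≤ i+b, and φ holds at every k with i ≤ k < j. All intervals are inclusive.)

Yes

Need some j in [4,8] with (up ∨ down), and ¬up at every k in [4,j-1].
  j=4: (up ∨ down) holds; no prefix to check → satisfied.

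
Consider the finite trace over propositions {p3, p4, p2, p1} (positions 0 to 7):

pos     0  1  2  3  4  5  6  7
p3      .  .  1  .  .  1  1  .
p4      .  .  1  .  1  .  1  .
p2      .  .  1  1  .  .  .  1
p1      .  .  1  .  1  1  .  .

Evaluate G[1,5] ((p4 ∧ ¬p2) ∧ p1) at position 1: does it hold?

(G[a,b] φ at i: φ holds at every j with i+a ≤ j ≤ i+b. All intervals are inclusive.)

False

Check ((p4 ∧ ¬p2) ∧ p1) at every j in [2,6]:
  j=2: false
  j=3: false
  j=4: true
  j=5: false
  j=6: false
Fails at j=2 → formula fails.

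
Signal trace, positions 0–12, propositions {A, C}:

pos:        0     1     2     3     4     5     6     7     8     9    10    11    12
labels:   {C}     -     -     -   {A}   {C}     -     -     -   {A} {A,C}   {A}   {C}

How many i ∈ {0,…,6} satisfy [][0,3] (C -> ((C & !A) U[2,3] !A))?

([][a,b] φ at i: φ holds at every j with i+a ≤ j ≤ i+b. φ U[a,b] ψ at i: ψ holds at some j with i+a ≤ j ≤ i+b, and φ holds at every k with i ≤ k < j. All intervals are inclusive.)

2

Evaluate at each i in [0,6]:
  i=0: ✗ (fails at j=0)
  i=1: ✓ (all of [1,4])
  i=2: ✗ (fails at j=5)
  i=3: ✗ (fails at j=5)
  i=4: ✗ (fails at j=5)
  i=5: ✗ (fails at j=5)
  i=6: ✓ (all of [6,9])
Positions where it holds: {1, 6} → 2.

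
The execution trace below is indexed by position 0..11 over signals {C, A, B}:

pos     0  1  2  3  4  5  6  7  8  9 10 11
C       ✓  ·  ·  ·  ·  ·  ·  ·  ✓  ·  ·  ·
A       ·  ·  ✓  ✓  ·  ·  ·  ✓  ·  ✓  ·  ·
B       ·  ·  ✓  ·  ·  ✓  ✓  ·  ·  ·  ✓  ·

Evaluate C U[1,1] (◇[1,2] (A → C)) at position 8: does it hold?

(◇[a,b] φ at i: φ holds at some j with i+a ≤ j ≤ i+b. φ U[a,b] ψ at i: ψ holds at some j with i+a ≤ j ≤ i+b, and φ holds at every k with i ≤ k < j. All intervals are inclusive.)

True

Need some j in [9,9] with ◇[1,2] (A → C), and C at every k in [8,j-1].
  j=9: ◇[1,2] (A → C) holds; C holds at every k in [8,8] → satisfied.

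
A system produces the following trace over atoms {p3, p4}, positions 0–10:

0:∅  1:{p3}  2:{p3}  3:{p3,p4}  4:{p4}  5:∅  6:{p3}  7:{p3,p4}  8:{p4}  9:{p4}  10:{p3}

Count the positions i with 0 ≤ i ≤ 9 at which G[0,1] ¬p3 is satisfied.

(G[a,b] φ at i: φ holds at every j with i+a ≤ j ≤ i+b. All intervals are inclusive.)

2

Evaluate at each i in [0,9]:
  i=0: ✗ (fails at j=1)
  i=1: ✗ (fails at j=1)
  i=2: ✗ (fails at j=2)
  i=3: ✗ (fails at j=3)
  i=4: ✓ (all of [4,5])
  i=5: ✗ (fails at j=6)
  i=6: ✗ (fails at j=6)
  i=7: ✗ (fails at j=7)
  i=8: ✓ (all of [8,9])
  i=9: ✗ (fails at j=10)
Positions where it holds: {4, 8} → 2.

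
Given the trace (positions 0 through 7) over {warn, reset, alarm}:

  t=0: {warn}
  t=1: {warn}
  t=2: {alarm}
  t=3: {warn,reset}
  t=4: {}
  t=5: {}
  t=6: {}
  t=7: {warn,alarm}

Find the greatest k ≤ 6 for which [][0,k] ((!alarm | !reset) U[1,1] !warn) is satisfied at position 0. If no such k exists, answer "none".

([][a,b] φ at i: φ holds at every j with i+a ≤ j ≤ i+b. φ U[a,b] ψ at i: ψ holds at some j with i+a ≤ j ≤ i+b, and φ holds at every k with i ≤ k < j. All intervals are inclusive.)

((!alarm | !reset) U[1,1] !warn) must hold from j=0 onward; find where it first fails.
  j=0: fails → no k works.

none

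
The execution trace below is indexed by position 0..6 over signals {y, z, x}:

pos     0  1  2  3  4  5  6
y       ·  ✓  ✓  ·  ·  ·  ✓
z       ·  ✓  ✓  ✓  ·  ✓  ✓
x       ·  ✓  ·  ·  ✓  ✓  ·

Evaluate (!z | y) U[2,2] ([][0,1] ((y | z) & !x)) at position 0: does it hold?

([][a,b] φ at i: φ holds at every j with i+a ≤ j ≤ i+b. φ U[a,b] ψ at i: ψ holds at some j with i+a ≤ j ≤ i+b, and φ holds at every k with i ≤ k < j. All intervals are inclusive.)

Need some j in [2,2] with [][0,1] ((y | z) & !x), and (!z | y) at every k in [0,j-1].
  j=2: [][0,1] ((y | z) & !x) holds; (!z | y) holds at every k in [0,1] → satisfied.

True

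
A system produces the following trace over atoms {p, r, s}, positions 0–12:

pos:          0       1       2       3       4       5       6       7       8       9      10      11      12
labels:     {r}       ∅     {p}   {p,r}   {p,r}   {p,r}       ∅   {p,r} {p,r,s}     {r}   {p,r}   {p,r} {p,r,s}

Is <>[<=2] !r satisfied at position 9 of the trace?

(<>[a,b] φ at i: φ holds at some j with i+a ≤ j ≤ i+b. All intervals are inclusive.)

Check !r at each j in [9,11]:
  j=9: false
  j=10: false
  j=11: false
No position in the window satisfies it → formula fails.

Does not hold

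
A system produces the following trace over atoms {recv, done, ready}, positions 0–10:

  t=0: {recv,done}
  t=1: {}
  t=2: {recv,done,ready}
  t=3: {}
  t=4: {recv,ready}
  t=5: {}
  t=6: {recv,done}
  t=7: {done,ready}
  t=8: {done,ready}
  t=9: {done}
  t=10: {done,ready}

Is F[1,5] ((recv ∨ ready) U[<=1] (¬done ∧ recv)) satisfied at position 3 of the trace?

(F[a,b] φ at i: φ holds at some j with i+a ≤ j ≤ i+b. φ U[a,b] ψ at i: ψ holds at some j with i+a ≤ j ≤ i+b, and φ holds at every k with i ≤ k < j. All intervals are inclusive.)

Check ((recv ∨ ready) U[<=1] (¬done ∧ recv)) at each j in [4,8]:
  j=4: holds
  j=5: fails
  j=6: fails
  j=7: fails
  j=8: fails
Found at j=4 → formula holds.

True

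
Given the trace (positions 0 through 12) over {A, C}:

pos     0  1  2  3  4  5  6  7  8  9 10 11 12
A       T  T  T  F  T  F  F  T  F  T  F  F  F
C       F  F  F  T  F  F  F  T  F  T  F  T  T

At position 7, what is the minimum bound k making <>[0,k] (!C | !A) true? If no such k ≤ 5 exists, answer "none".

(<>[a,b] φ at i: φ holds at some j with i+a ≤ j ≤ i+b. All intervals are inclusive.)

Scan j = 7,8,… for (!C | !A):
  j=7: fails
  j=8: holds
First hit at j=8, so smallest k = 8-7 = 1.

1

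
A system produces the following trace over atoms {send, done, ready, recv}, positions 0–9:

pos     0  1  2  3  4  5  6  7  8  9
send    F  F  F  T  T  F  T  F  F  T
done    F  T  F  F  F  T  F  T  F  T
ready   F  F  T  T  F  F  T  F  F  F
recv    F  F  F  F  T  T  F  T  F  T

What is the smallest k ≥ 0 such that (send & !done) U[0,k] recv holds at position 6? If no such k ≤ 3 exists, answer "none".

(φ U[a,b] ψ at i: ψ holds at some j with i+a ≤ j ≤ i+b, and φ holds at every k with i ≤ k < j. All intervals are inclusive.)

Need earliest j ≥ 6 with recv, and (send & !done) at every k in [6,j-1].
  j=6: rhs fails.
  j=7: rhs holds; lhs holds on [6,6]. k = 1.

1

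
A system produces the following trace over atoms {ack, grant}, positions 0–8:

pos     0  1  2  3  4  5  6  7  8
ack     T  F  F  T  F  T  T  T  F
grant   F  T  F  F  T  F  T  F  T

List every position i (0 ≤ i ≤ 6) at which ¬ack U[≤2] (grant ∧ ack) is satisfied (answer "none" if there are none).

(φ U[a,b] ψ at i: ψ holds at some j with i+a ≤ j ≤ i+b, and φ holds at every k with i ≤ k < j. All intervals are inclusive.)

Evaluate at each i in [0,6]:
  i=0: ✗ (no rhs in [0,2])
  i=1: ✗ (no rhs in [1,3])
  i=2: ✗ (no rhs in [2,4])
  i=3: ✗ (no rhs in [3,5])
  i=4: ✗ (lhs fails at k=5 before rhs at j=6)
  i=5: ✗ (lhs fails at k=5 before rhs at j=6)
  i=6: ✓ (rhs at j=6)

6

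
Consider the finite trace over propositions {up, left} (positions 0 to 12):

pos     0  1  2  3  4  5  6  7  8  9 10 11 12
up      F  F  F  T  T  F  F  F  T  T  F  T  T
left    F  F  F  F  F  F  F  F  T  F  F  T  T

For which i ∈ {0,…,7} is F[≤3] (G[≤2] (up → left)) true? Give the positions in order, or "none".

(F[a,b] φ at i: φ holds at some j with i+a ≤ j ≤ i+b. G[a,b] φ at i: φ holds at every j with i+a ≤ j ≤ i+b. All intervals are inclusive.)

Evaluate at each i in [0,7]:
  i=0: ✓ (witness j=0)
  i=1: ✗ (none in [1,4])
  i=2: ✓ (witness j=5)
  i=3: ✓ (witness j=5)
  i=4: ✓ (witness j=5)
  i=5: ✓ (witness j=5)
  i=6: ✓ (witness j=6)
  i=7: ✓ (witness j=10)

0, 2, 3, 4, 5, 6, 7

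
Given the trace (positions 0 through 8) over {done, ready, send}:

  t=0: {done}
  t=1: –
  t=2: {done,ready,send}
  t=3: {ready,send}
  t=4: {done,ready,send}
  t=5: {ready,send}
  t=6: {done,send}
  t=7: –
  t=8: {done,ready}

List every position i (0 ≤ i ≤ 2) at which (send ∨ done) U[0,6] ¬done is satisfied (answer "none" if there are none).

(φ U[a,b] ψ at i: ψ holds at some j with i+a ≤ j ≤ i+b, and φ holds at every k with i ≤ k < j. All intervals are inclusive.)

Evaluate at each i in [0,2]:
  i=0: ✓ (rhs at j=1; lhs holds on [0,0])
  i=1: ✓ (rhs at j=1)
  i=2: ✓ (rhs at j=3; lhs holds on [2,2])

0, 1, 2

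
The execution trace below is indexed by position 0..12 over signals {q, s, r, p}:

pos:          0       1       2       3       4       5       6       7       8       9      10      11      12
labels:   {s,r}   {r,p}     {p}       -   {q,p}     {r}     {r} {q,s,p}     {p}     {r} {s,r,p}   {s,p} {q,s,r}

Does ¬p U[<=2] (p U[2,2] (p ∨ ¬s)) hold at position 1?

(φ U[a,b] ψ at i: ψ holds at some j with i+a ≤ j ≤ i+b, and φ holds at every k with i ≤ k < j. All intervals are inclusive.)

Need some j in [1,3] with (p U[2,2] (p ∨ ¬s)), and ¬p at every k in [1,j-1].
  j=1: (p U[2,2] (p ∨ ¬s)) holds; no prefix to check → satisfied.

True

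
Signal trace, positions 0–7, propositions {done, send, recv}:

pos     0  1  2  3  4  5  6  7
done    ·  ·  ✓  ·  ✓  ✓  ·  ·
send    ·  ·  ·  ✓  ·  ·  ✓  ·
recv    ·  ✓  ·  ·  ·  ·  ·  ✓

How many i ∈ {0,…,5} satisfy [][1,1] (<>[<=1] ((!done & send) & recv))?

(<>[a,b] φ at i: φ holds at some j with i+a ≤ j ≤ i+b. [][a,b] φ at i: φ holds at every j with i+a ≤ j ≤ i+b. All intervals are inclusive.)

Evaluate at each i in [0,5]:
  i=0: ✗ (fails at j=1)
  i=1: ✗ (fails at j=2)
  i=2: ✗ (fails at j=3)
  i=3: ✗ (fails at j=4)
  i=4: ✗ (fails at j=5)
  i=5: ✗ (fails at j=6)
Positions where it holds: {} → 0.

0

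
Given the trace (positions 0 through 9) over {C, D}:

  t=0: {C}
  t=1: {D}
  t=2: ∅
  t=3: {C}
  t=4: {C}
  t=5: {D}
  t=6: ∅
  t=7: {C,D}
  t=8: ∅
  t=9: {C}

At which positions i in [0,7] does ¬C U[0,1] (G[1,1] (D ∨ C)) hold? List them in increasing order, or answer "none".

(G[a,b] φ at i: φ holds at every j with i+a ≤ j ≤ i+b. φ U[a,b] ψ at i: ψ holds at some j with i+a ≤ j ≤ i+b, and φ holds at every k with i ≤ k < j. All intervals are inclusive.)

Evaluate at each i in [0,7]:
  i=0: ✓ (rhs at j=0)
  i=1: ✓ (rhs at j=2; lhs holds on [1,1])
  i=2: ✓ (rhs at j=2)
  i=3: ✓ (rhs at j=3)
  i=4: ✓ (rhs at j=4)
  i=5: ✓ (rhs at j=6; lhs holds on [5,5])
  i=6: ✓ (rhs at j=6)
  i=7: ✗ (lhs fails at k=7 before rhs at j=8)

0, 1, 2, 3, 4, 5, 6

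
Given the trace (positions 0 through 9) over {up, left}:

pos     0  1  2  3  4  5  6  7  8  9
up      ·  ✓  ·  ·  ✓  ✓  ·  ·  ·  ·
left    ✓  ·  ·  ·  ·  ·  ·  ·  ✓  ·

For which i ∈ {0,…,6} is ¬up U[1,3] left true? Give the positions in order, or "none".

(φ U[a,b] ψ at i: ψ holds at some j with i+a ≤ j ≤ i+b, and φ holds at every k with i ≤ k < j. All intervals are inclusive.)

6

Evaluate at each i in [0,6]:
  i=0: ✗ (no rhs in [1,3])
  i=1: ✗ (no rhs in [2,4])
  i=2: ✗ (no rhs in [3,5])
  i=3: ✗ (no rhs in [4,6])
  i=4: ✗ (no rhs in [5,7])
  i=5: ✗ (lhs fails at k=5 before rhs at j=8)
  i=6: ✓ (rhs at j=8; lhs holds on [6,7])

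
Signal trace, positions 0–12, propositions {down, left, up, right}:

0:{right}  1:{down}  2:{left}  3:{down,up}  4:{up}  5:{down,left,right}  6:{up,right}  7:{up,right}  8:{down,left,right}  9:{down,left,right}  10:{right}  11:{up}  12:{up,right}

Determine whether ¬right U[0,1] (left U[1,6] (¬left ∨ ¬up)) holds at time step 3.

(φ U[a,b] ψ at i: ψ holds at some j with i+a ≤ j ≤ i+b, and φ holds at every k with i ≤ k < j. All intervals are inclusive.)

False

Need some j in [3,4] with (left U[1,6] (¬left ∨ ¬up)), and ¬right at every k in [3,j-1].
  j=3: (left U[1,6] (¬left ∨ ¬up)) — fails.
  j=4: (left U[1,6] (¬left ∨ ¬up)) — fails.
No j in the window works → until fails.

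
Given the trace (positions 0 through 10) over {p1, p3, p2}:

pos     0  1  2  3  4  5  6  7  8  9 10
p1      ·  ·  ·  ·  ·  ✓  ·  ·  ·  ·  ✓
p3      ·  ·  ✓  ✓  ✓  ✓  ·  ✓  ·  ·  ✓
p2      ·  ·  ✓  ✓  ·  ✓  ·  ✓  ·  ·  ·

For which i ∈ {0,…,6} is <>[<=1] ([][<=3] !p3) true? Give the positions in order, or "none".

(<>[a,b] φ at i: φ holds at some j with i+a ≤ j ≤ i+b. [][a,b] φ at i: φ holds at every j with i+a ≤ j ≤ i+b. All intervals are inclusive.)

none

Evaluate at each i in [0,6]:
  i=0: ✗ (none in [0,1])
  i=1: ✗ (none in [1,2])
  i=2: ✗ (none in [2,3])
  i=3: ✗ (none in [3,4])
  i=4: ✗ (none in [4,5])
  i=5: ✗ (none in [5,6])
  i=6: ✗ (none in [6,7])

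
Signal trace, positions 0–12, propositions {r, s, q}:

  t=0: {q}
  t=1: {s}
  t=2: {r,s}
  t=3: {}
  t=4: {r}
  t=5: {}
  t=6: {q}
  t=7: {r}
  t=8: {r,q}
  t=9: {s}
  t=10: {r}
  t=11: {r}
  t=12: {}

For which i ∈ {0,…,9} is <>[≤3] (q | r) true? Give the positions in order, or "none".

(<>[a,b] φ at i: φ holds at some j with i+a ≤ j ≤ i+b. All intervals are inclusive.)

0, 1, 2, 3, 4, 5, 6, 7, 8, 9

Evaluate at each i in [0,9]:
  i=0: ✓ (witness j=0)
  i=1: ✓ (witness j=2)
  i=2: ✓ (witness j=2)
  i=3: ✓ (witness j=4)
  i=4: ✓ (witness j=4)
  i=5: ✓ (witness j=6)
  i=6: ✓ (witness j=6)
  i=7: ✓ (witness j=7)
  i=8: ✓ (witness j=8)
  i=9: ✓ (witness j=10)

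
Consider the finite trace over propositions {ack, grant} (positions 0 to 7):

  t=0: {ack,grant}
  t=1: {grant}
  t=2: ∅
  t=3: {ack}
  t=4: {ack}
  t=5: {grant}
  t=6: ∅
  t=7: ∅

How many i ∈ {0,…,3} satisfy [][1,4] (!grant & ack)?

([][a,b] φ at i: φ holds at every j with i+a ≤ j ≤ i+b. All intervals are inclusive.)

Evaluate at each i in [0,3]:
  i=0: ✗ (fails at j=1)
  i=1: ✗ (fails at j=2)
  i=2: ✗ (fails at j=5)
  i=3: ✗ (fails at j=5)
Positions where it holds: {} → 0.

0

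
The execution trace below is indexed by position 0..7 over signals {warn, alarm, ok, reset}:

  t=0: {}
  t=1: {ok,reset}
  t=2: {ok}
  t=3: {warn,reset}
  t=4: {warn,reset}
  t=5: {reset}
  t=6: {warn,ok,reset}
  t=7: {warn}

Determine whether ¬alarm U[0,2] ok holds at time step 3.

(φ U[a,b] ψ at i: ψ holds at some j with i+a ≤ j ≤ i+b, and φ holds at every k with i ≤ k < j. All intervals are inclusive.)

Need some j in [3,5] with ok, and ¬alarm at every k in [3,j-1].
  j=3: ok false.
  j=4: ok false.
  j=5: ok false.
No j in the window works → until fails.

False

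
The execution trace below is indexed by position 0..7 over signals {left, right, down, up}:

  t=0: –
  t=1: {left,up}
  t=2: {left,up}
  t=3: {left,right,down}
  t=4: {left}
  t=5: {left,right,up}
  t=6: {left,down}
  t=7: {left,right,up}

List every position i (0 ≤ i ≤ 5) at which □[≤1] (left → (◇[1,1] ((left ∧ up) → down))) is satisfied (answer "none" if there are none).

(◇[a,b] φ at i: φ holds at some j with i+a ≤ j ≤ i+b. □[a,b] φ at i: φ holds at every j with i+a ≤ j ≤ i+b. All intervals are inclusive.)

2

Evaluate at each i in [0,5]:
  i=0: ✗ (fails at j=1)
  i=1: ✗ (fails at j=1)
  i=2: ✓ (all of [2,3])
  i=3: ✗ (fails at j=4)
  i=4: ✗ (fails at j=4)
  i=5: ✗ (fails at j=6)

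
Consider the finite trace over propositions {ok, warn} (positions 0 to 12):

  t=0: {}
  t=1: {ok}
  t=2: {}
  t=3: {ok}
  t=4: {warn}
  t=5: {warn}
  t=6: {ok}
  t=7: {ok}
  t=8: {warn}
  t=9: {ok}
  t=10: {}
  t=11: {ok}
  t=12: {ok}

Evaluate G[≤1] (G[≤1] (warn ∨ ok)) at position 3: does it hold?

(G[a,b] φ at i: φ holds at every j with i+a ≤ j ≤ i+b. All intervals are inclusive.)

Check G[≤1] (warn ∨ ok) at every j in [3,4]:
  j=3: holds on [3,4]
  j=4: holds on [4,5]
All positions satisfy it → formula holds.

Yes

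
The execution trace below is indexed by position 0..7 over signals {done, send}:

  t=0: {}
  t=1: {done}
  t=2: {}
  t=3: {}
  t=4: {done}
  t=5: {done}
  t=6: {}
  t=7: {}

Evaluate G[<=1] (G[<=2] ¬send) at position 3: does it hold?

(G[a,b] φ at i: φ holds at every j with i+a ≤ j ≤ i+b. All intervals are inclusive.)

Check G[<=2] ¬send at every j in [3,4]:
  j=3: holds on [3,5]
  j=4: holds on [4,6]
All positions satisfy it → formula holds.

True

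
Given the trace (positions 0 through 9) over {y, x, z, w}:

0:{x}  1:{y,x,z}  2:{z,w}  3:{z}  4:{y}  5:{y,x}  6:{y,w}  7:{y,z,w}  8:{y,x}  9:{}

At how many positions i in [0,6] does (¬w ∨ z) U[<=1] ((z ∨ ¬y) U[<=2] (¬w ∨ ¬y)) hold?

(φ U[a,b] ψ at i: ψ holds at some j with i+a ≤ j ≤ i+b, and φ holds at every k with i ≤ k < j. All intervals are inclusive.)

Evaluate at each i in [0,6]:
  i=0: ✓ (rhs at j=0)
  i=1: ✓ (rhs at j=1)
  i=2: ✓ (rhs at j=2)
  i=3: ✓ (rhs at j=3)
  i=4: ✓ (rhs at j=4)
  i=5: ✓ (rhs at j=5)
  i=6: ✗ (lhs fails at k=6 before rhs at j=7)
Positions where it holds: {0, 1, 2, 3, 4, 5} → 6.

6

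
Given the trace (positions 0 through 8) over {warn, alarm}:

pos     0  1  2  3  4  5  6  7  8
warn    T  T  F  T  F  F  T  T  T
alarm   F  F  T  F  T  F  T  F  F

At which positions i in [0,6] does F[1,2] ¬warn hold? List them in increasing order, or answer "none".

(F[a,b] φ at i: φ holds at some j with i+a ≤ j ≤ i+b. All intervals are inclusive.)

Evaluate at each i in [0,6]:
  i=0: ✓ (witness j=2)
  i=1: ✓ (witness j=2)
  i=2: ✓ (witness j=4)
  i=3: ✓ (witness j=4)
  i=4: ✓ (witness j=5)
  i=5: ✗ (none in [6,7])
  i=6: ✗ (none in [7,8])

0, 1, 2, 3, 4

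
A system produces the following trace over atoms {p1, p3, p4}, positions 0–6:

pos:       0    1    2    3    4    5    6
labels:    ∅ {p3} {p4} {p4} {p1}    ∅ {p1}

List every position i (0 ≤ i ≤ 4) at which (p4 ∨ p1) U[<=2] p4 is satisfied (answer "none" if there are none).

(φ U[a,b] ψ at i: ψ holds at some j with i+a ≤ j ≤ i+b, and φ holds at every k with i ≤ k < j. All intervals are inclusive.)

2, 3

Evaluate at each i in [0,4]:
  i=0: ✗ (lhs fails at k=0 before rhs at j=2)
  i=1: ✗ (lhs fails at k=1 before rhs at j=2)
  i=2: ✓ (rhs at j=2)
  i=3: ✓ (rhs at j=3)
  i=4: ✗ (no rhs in [4,6])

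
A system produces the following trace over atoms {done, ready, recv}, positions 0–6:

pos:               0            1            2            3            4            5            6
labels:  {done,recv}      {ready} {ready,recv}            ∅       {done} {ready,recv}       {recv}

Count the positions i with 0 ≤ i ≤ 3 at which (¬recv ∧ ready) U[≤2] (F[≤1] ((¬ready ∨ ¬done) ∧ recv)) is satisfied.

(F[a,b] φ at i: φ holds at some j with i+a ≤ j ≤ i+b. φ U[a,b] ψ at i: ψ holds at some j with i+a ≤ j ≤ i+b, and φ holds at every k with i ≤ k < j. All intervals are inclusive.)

Evaluate at each i in [0,3]:
  i=0: ✓ (rhs at j=0)
  i=1: ✓ (rhs at j=1)
  i=2: ✓ (rhs at j=2)
  i=3: ✗ (lhs fails at k=3 before rhs at j=4)
Positions where it holds: {0, 1, 2} → 3.

3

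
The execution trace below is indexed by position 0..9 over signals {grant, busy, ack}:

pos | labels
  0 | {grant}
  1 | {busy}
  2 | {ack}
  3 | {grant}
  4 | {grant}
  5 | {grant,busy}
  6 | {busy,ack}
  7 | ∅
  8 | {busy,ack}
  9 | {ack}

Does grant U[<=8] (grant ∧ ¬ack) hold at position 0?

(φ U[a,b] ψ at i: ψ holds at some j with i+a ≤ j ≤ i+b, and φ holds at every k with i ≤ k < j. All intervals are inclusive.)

True

Need some j in [0,8] with (grant ∧ ¬ack), and grant at every k in [0,j-1].
  j=0: (grant ∧ ¬ack) holds; no prefix to check → satisfied.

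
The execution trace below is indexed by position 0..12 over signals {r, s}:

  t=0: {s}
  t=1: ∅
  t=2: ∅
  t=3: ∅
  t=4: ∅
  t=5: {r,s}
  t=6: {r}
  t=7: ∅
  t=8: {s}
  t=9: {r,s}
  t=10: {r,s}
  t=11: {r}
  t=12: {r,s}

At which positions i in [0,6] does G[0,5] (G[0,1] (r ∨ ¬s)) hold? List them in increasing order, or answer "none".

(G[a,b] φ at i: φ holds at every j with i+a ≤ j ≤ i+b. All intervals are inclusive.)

Evaluate at each i in [0,6]:
  i=0: ✗ (fails at j=0)
  i=1: ✓ (all of [1,6])
  i=2: ✗ (fails at j=7)
  i=3: ✗ (fails at j=7)
  i=4: ✗ (fails at j=7)
  i=5: ✗ (fails at j=7)
  i=6: ✗ (fails at j=7)

1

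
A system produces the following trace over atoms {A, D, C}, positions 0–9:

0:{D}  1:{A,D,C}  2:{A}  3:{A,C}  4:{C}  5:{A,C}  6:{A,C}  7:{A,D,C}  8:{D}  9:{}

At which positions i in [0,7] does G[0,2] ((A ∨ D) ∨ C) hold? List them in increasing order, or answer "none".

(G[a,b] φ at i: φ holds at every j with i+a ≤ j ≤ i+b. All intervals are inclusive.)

0, 1, 2, 3, 4, 5, 6

Evaluate at each i in [0,7]:
  i=0: ✓ (all of [0,2])
  i=1: ✓ (all of [1,3])
  i=2: ✓ (all of [2,4])
  i=3: ✓ (all of [3,5])
  i=4: ✓ (all of [4,6])
  i=5: ✓ (all of [5,7])
  i=6: ✓ (all of [6,8])
  i=7: ✗ (fails at j=9)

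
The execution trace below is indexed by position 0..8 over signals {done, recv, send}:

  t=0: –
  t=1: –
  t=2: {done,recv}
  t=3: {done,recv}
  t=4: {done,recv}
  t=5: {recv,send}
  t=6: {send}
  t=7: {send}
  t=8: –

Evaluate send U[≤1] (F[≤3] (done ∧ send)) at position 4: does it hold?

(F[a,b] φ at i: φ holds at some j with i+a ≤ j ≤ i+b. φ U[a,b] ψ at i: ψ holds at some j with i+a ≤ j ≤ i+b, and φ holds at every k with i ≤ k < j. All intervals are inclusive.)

No

Need some j in [4,5] with F[≤3] (done ∧ send), and send at every k in [4,j-1].
  j=4: F[≤3] (done ∧ send) — fails (none in [4,7]).
  j=5: F[≤3] (done ∧ send) — fails (none in [5,8]).
No j in the window works → until fails.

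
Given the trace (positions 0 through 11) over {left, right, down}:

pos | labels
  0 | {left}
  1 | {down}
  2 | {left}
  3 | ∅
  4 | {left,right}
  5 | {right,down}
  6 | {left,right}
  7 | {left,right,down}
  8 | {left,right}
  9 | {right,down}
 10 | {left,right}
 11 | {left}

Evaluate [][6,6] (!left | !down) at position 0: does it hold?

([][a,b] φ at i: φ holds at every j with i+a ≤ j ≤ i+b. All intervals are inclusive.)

Holds

Check (!left | !down) at every j in [6,6]:
  j=6: true
All positions satisfy it → formula holds.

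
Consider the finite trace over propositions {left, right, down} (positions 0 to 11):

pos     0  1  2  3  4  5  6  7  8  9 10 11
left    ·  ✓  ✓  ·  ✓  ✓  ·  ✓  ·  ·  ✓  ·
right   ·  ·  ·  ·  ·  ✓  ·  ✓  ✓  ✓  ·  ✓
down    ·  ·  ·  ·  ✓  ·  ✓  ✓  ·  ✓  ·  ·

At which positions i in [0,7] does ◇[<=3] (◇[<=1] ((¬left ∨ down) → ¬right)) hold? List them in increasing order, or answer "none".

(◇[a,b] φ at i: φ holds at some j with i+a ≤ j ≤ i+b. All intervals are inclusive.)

Evaluate at each i in [0,7]:
  i=0: ✓ (witness j=0)
  i=1: ✓ (witness j=1)
  i=2: ✓ (witness j=2)
  i=3: ✓ (witness j=3)
  i=4: ✓ (witness j=4)
  i=5: ✓ (witness j=5)
  i=6: ✓ (witness j=6)
  i=7: ✓ (witness j=9)

0, 1, 2, 3, 4, 5, 6, 7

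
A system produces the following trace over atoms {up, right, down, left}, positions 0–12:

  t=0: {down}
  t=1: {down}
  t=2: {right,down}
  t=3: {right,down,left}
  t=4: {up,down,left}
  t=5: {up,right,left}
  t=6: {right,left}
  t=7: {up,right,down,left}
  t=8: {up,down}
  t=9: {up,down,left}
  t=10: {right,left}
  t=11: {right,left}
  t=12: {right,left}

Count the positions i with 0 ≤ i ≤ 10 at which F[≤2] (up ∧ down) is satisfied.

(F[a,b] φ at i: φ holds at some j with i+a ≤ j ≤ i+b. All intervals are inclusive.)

Evaluate at each i in [0,10]:
  i=0: ✗ (none in [0,2])
  i=1: ✗ (none in [1,3])
  i=2: ✓ (witness j=4)
  i=3: ✓ (witness j=4)
  i=4: ✓ (witness j=4)
  i=5: ✓ (witness j=7)
  i=6: ✓ (witness j=7)
  i=7: ✓ (witness j=7)
  i=8: ✓ (witness j=8)
  i=9: ✓ (witness j=9)
  i=10: ✗ (none in [10,12])
Positions where it holds: {2, 3, 4, 5, 6, 7, 8, 9} → 8.

8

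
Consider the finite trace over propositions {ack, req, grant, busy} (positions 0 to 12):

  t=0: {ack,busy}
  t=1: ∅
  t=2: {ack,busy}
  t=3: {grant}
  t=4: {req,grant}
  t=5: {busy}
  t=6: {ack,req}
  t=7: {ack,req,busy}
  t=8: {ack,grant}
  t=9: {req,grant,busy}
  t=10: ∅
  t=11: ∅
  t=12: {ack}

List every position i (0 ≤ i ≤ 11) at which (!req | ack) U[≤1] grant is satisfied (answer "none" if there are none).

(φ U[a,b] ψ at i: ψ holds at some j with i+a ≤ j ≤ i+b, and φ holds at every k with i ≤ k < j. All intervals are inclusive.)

2, 3, 4, 7, 8, 9

Evaluate at each i in [0,11]:
  i=0: ✗ (no rhs in [0,1])
  i=1: ✗ (no rhs in [1,2])
  i=2: ✓ (rhs at j=3; lhs holds on [2,2])
  i=3: ✓ (rhs at j=3)
  i=4: ✓ (rhs at j=4)
  i=5: ✗ (no rhs in [5,6])
  i=6: ✗ (no rhs in [6,7])
  i=7: ✓ (rhs at j=8; lhs holds on [7,7])
  i=8: ✓ (rhs at j=8)
  i=9: ✓ (rhs at j=9)
  i=10: ✗ (no rhs in [10,11])
  i=11: ✗ (no rhs in [11,12])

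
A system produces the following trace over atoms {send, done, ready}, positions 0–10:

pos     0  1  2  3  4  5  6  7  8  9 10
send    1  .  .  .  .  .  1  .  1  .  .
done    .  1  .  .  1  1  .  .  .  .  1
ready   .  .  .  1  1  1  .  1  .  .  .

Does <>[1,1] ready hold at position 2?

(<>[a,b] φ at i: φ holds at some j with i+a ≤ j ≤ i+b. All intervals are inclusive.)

Yes

Check ready at each j in [3,3]:
  j=3: true
Found at j=3 → formula holds.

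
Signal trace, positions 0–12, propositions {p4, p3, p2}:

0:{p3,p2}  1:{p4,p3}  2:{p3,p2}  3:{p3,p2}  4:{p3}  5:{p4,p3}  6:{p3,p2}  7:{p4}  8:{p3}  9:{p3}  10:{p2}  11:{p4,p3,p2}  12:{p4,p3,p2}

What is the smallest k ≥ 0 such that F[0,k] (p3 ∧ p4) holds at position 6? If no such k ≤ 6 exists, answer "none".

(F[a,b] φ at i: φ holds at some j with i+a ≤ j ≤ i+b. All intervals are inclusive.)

Scan j = 6,7,… for (p3 ∧ p4):
  j=6: fails
  j=7: fails
  j=8: fails
  j=9: fails
  j=10: fails
  j=11: holds
First hit at j=11, so smallest k = 11-6 = 5.

5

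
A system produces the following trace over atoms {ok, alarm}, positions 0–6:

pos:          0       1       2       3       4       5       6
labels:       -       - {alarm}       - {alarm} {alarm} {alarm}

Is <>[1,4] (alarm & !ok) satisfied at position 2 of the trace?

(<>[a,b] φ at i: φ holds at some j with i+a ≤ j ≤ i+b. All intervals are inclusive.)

Holds

Check (alarm & !ok) at each j in [3,6]:
  j=3: false
  j=4: true
  j=5: true
  j=6: true
Found at j=4 → formula holds.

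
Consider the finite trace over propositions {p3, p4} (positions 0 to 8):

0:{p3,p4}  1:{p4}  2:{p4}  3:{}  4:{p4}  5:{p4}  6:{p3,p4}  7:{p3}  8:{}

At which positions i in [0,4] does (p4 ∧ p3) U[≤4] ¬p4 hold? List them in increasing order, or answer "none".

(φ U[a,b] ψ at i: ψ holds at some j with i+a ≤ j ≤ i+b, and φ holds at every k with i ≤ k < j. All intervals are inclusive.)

Evaluate at each i in [0,4]:
  i=0: ✗ (lhs fails at k=1 before rhs at j=3)
  i=1: ✗ (lhs fails at k=1 before rhs at j=3)
  i=2: ✗ (lhs fails at k=2 before rhs at j=3)
  i=3: ✓ (rhs at j=3)
  i=4: ✗ (lhs fails at k=4 before rhs at j=7)

3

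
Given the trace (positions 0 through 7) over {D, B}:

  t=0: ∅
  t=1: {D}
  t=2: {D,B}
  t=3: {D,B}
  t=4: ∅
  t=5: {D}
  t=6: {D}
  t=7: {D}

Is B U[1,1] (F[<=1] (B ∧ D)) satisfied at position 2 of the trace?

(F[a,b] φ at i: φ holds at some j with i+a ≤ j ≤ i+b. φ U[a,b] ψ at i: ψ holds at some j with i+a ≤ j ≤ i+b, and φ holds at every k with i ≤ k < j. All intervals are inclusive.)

Yes

Need some j in [3,3] with F[<=1] (B ∧ D), and B at every k in [2,j-1].
  j=3: F[<=1] (B ∧ D) holds; B holds at every k in [2,2] → satisfied.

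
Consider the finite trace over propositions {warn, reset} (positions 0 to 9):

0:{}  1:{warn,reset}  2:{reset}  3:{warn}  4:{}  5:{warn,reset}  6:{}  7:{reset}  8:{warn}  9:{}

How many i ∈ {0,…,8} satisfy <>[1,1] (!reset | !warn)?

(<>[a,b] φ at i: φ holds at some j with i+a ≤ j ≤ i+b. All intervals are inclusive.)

Evaluate at each i in [0,8]:
  i=0: ✗ (none in [1,1])
  i=1: ✓ (witness j=2)
  i=2: ✓ (witness j=3)
  i=3: ✓ (witness j=4)
  i=4: ✗ (none in [5,5])
  i=5: ✓ (witness j=6)
  i=6: ✓ (witness j=7)
  i=7: ✓ (witness j=8)
  i=8: ✓ (witness j=9)
Positions where it holds: {1, 2, 3, 5, 6, 7, 8} → 7.

7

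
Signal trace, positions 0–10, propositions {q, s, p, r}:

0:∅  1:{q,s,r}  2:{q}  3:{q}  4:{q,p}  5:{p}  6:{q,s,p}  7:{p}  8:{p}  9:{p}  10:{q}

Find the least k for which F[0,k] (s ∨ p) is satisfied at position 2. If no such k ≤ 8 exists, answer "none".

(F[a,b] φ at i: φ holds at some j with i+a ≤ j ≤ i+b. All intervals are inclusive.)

Scan j = 2,3,… for (s ∨ p):
  j=2: fails
  j=3: fails
  j=4: holds
First hit at j=4, so smallest k = 4-2 = 2.

2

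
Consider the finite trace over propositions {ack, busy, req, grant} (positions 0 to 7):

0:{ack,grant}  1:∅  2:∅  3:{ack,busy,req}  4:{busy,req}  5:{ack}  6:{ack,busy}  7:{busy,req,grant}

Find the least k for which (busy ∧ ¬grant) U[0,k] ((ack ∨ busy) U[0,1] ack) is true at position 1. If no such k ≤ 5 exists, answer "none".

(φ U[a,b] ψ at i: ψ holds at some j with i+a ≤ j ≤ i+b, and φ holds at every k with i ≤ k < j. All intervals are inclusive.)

none

Need earliest j ≥ 1 with ((ack ∨ busy) U[0,1] ack), and (busy ∧ ¬grant) at every k in [1,j-1].
  j=1: rhs fails.
  j=2: rhs fails.
  j=3: rhs holds but lhs fails at k=1.
  j=4: rhs holds but lhs fails at k=1.
  j=5: rhs holds but lhs fails at k=1.
  j=6: rhs holds but lhs fails at k=1.
No witness within the range → none.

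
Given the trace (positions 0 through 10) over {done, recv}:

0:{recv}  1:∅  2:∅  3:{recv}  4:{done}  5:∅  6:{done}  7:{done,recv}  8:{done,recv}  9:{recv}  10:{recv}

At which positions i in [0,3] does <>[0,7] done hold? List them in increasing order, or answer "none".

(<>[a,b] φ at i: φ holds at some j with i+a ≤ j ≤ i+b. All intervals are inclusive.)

0, 1, 2, 3

Evaluate at each i in [0,3]:
  i=0: ✓ (witness j=4)
  i=1: ✓ (witness j=4)
  i=2: ✓ (witness j=4)
  i=3: ✓ (witness j=4)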